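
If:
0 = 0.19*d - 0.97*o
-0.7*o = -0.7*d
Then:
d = 0.00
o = 0.00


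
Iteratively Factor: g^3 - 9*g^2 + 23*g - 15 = (g - 1)*(g^2 - 8*g + 15) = (g - 3)*(g - 1)*(g - 5)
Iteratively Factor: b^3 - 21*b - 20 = (b + 4)*(b^2 - 4*b - 5) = (b - 5)*(b + 4)*(b + 1)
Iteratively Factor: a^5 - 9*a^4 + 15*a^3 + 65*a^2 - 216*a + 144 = (a - 4)*(a^4 - 5*a^3 - 5*a^2 + 45*a - 36) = (a - 4)^2*(a^3 - a^2 - 9*a + 9) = (a - 4)^2*(a - 1)*(a^2 - 9) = (a - 4)^2*(a - 1)*(a + 3)*(a - 3)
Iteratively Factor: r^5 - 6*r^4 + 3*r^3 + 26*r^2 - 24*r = (r + 2)*(r^4 - 8*r^3 + 19*r^2 - 12*r) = (r - 3)*(r + 2)*(r^3 - 5*r^2 + 4*r) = (r - 3)*(r - 1)*(r + 2)*(r^2 - 4*r) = r*(r - 3)*(r - 1)*(r + 2)*(r - 4)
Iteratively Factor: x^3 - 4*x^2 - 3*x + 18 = (x - 3)*(x^2 - x - 6) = (x - 3)*(x + 2)*(x - 3)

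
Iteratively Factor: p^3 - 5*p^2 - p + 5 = (p + 1)*(p^2 - 6*p + 5) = (p - 5)*(p + 1)*(p - 1)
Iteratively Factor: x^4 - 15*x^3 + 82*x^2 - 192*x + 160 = (x - 2)*(x^3 - 13*x^2 + 56*x - 80) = (x - 4)*(x - 2)*(x^2 - 9*x + 20) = (x - 5)*(x - 4)*(x - 2)*(x - 4)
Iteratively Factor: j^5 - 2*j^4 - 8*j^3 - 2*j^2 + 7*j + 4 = (j - 4)*(j^4 + 2*j^3 - 2*j - 1) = (j - 4)*(j + 1)*(j^3 + j^2 - j - 1) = (j - 4)*(j - 1)*(j + 1)*(j^2 + 2*j + 1) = (j - 4)*(j - 1)*(j + 1)^2*(j + 1)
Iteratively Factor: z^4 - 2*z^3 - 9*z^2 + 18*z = (z + 3)*(z^3 - 5*z^2 + 6*z) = (z - 2)*(z + 3)*(z^2 - 3*z) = (z - 3)*(z - 2)*(z + 3)*(z)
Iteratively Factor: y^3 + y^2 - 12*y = (y - 3)*(y^2 + 4*y) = (y - 3)*(y + 4)*(y)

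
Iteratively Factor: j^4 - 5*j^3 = (j)*(j^3 - 5*j^2) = j^2*(j^2 - 5*j) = j^3*(j - 5)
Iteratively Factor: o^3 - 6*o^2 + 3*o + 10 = (o - 5)*(o^2 - o - 2) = (o - 5)*(o - 2)*(o + 1)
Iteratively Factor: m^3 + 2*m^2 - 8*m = (m + 4)*(m^2 - 2*m) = (m - 2)*(m + 4)*(m)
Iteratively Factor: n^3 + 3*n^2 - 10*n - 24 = (n - 3)*(n^2 + 6*n + 8) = (n - 3)*(n + 2)*(n + 4)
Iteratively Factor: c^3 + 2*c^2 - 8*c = (c - 2)*(c^2 + 4*c) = c*(c - 2)*(c + 4)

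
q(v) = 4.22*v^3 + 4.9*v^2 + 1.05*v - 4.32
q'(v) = 12.66*v^2 + 9.8*v + 1.05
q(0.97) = 5.16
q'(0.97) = 22.47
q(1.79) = 37.46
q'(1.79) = 59.16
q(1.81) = 38.66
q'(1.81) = 60.26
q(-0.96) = -4.55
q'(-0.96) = 3.31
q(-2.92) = -70.67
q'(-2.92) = 80.38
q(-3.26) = -101.87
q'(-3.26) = 103.65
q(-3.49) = -127.69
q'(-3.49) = 121.05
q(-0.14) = -4.38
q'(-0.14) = -0.07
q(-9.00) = -2693.25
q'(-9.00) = 938.31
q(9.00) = 3478.41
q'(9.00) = 1114.71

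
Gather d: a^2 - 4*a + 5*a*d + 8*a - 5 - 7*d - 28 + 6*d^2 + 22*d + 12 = a^2 + 4*a + 6*d^2 + d*(5*a + 15) - 21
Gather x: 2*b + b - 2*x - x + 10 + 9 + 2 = 3*b - 3*x + 21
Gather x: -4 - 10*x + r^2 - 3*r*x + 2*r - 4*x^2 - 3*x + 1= r^2 + 2*r - 4*x^2 + x*(-3*r - 13) - 3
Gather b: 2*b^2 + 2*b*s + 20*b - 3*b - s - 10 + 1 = 2*b^2 + b*(2*s + 17) - s - 9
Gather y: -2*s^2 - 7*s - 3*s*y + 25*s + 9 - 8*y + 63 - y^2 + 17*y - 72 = -2*s^2 + 18*s - y^2 + y*(9 - 3*s)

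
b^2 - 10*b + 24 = (b - 6)*(b - 4)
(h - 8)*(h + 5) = h^2 - 3*h - 40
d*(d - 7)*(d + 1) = d^3 - 6*d^2 - 7*d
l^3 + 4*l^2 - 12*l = l*(l - 2)*(l + 6)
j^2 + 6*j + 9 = (j + 3)^2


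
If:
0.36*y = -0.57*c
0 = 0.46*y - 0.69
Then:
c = -0.95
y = 1.50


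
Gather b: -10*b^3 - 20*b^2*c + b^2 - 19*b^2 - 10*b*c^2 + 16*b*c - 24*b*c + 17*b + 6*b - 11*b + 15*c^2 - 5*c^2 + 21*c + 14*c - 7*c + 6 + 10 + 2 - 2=-10*b^3 + b^2*(-20*c - 18) + b*(-10*c^2 - 8*c + 12) + 10*c^2 + 28*c + 16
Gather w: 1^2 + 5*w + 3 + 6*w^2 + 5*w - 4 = 6*w^2 + 10*w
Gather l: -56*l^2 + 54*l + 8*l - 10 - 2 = -56*l^2 + 62*l - 12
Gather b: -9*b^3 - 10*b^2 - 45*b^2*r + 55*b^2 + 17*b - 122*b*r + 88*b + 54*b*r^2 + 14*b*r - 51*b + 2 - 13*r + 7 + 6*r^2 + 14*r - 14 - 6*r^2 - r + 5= -9*b^3 + b^2*(45 - 45*r) + b*(54*r^2 - 108*r + 54)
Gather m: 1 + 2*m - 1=2*m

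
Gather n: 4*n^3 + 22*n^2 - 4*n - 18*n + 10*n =4*n^3 + 22*n^2 - 12*n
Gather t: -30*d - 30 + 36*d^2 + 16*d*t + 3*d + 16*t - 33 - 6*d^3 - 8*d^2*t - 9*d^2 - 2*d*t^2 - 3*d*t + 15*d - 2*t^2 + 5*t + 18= -6*d^3 + 27*d^2 - 12*d + t^2*(-2*d - 2) + t*(-8*d^2 + 13*d + 21) - 45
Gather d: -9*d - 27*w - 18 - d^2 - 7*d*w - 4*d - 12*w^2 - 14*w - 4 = -d^2 + d*(-7*w - 13) - 12*w^2 - 41*w - 22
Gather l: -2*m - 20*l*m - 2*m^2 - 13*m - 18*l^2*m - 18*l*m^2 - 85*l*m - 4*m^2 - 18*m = -18*l^2*m + l*(-18*m^2 - 105*m) - 6*m^2 - 33*m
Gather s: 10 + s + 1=s + 11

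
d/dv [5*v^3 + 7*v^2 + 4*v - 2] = 15*v^2 + 14*v + 4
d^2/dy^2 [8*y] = 0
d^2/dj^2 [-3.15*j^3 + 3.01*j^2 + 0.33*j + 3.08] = 6.02 - 18.9*j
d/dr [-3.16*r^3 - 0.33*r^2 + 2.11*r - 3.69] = -9.48*r^2 - 0.66*r + 2.11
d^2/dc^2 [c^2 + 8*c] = 2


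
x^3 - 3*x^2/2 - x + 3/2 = (x - 3/2)*(x - 1)*(x + 1)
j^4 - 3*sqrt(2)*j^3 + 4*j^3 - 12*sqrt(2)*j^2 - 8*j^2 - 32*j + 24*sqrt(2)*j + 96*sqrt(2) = (j + 4)*(j - 3*sqrt(2))*(j - 2*sqrt(2))*(j + 2*sqrt(2))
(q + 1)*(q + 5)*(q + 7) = q^3 + 13*q^2 + 47*q + 35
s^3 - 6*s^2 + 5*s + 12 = (s - 4)*(s - 3)*(s + 1)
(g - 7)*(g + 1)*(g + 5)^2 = g^4 + 4*g^3 - 42*g^2 - 220*g - 175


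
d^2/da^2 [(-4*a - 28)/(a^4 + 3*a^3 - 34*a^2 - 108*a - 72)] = 8*((a + 7)*(4*a^3 + 9*a^2 - 68*a - 108)^2 + (4*a^3 + 9*a^2 - 68*a + (a + 7)*(6*a^2 + 9*a - 34) - 108)*(-a^4 - 3*a^3 + 34*a^2 + 108*a + 72))/(-a^4 - 3*a^3 + 34*a^2 + 108*a + 72)^3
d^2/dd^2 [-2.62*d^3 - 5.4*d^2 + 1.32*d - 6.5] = -15.72*d - 10.8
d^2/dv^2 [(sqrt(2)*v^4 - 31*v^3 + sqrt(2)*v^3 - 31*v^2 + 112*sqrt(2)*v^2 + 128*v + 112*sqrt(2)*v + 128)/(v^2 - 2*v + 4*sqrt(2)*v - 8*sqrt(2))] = 2*(sqrt(2)*v^6 - 6*sqrt(2)*v^5 + 24*v^5 - 144*v^4 + 108*sqrt(2)*v^4 - 1706*v^3 + 232*sqrt(2)*v^3 - 1656*sqrt(2)*v^2 + 11808*v^2 - 7296*v + 4992*sqrt(2)*v + 5248 + 18432*sqrt(2))/(v^6 - 6*v^5 + 12*sqrt(2)*v^5 - 72*sqrt(2)*v^4 + 108*v^4 - 584*v^3 + 272*sqrt(2)*v^3 - 864*sqrt(2)*v^2 + 1152*v^2 - 768*v + 1536*sqrt(2)*v - 1024*sqrt(2))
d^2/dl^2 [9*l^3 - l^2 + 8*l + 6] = 54*l - 2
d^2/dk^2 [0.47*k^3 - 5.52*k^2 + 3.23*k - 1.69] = 2.82*k - 11.04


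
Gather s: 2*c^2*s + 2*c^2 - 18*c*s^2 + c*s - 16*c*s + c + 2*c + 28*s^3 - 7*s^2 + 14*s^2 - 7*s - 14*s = 2*c^2 + 3*c + 28*s^3 + s^2*(7 - 18*c) + s*(2*c^2 - 15*c - 21)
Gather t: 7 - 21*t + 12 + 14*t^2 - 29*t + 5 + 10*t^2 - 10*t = 24*t^2 - 60*t + 24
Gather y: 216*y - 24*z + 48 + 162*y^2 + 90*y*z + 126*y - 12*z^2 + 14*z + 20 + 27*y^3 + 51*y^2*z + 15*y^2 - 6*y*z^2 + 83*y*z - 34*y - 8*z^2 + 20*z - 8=27*y^3 + y^2*(51*z + 177) + y*(-6*z^2 + 173*z + 308) - 20*z^2 + 10*z + 60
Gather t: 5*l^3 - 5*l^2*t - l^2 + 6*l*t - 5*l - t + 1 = 5*l^3 - l^2 - 5*l + t*(-5*l^2 + 6*l - 1) + 1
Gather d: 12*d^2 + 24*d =12*d^2 + 24*d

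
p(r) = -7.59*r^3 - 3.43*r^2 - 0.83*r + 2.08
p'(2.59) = -171.34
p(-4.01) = 439.67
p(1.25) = -19.14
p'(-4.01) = -339.47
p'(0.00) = -0.83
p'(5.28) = -671.84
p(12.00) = -13617.32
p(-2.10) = 58.99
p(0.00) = 2.08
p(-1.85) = 39.93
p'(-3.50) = -255.75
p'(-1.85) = -66.07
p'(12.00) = -3362.03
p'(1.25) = -44.98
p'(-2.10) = -86.84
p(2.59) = -154.95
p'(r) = -22.77*r^2 - 6.86*r - 0.83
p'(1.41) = -55.77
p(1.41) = -27.19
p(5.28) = -1215.16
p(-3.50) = 288.39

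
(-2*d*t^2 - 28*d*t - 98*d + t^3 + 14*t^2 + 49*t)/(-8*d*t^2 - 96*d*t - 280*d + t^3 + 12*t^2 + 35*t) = (-2*d*t - 14*d + t^2 + 7*t)/(-8*d*t - 40*d + t^2 + 5*t)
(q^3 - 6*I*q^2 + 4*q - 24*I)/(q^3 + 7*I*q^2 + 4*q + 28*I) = (q - 6*I)/(q + 7*I)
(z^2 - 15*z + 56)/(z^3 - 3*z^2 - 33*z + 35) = (z - 8)/(z^2 + 4*z - 5)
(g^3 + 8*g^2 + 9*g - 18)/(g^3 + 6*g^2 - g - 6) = (g + 3)/(g + 1)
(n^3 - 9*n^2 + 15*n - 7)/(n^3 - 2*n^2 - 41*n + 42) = (n - 1)/(n + 6)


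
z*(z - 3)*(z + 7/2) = z^3 + z^2/2 - 21*z/2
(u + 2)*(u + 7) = u^2 + 9*u + 14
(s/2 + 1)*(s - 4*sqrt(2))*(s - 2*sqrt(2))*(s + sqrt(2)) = s^4/2 - 5*sqrt(2)*s^3/2 + s^3 - 5*sqrt(2)*s^2 + 2*s^2 + 4*s + 8*sqrt(2)*s + 16*sqrt(2)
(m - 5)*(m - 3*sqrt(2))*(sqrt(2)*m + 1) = sqrt(2)*m^3 - 5*sqrt(2)*m^2 - 5*m^2 - 3*sqrt(2)*m + 25*m + 15*sqrt(2)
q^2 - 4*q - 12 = (q - 6)*(q + 2)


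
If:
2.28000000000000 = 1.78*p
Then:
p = 1.28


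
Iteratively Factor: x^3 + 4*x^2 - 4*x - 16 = (x + 4)*(x^2 - 4) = (x - 2)*(x + 4)*(x + 2)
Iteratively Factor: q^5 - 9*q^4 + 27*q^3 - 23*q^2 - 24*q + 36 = (q + 1)*(q^4 - 10*q^3 + 37*q^2 - 60*q + 36) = (q - 3)*(q + 1)*(q^3 - 7*q^2 + 16*q - 12) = (q - 3)*(q - 2)*(q + 1)*(q^2 - 5*q + 6) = (q - 3)*(q - 2)^2*(q + 1)*(q - 3)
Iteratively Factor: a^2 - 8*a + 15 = (a - 5)*(a - 3)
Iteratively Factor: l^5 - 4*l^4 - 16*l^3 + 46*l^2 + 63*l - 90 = (l - 3)*(l^4 - l^3 - 19*l^2 - 11*l + 30) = (l - 3)*(l + 2)*(l^3 - 3*l^2 - 13*l + 15) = (l - 3)*(l + 2)*(l + 3)*(l^2 - 6*l + 5) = (l - 5)*(l - 3)*(l + 2)*(l + 3)*(l - 1)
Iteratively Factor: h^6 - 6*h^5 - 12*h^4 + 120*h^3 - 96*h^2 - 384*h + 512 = (h + 2)*(h^5 - 8*h^4 + 4*h^3 + 112*h^2 - 320*h + 256) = (h - 2)*(h + 2)*(h^4 - 6*h^3 - 8*h^2 + 96*h - 128) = (h - 2)^2*(h + 2)*(h^3 - 4*h^2 - 16*h + 64) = (h - 4)*(h - 2)^2*(h + 2)*(h^2 - 16) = (h - 4)^2*(h - 2)^2*(h + 2)*(h + 4)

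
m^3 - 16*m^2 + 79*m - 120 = (m - 8)*(m - 5)*(m - 3)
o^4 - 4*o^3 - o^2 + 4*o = o*(o - 4)*(o - 1)*(o + 1)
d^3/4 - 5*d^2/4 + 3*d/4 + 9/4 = (d/4 + 1/4)*(d - 3)^2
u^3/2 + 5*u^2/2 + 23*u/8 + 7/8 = (u/2 + 1/4)*(u + 1)*(u + 7/2)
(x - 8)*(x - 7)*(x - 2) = x^3 - 17*x^2 + 86*x - 112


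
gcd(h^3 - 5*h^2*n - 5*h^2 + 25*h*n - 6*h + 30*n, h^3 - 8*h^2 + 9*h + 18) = h^2 - 5*h - 6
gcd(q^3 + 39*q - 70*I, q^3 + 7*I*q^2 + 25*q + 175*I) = q^2 + 2*I*q + 35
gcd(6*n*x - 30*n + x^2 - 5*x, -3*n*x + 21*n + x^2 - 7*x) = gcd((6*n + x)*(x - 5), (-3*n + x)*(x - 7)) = 1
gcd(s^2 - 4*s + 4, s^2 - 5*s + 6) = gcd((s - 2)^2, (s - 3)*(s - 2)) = s - 2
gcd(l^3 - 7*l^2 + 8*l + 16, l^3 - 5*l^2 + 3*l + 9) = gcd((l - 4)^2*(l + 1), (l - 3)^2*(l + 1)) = l + 1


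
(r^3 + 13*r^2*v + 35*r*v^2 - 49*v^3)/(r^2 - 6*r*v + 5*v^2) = (r^2 + 14*r*v + 49*v^2)/(r - 5*v)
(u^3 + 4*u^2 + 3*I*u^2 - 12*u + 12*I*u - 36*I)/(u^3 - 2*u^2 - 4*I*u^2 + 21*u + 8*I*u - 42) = (u + 6)/(u - 7*I)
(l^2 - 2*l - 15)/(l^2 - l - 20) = (l + 3)/(l + 4)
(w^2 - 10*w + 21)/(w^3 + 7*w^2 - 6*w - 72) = (w - 7)/(w^2 + 10*w + 24)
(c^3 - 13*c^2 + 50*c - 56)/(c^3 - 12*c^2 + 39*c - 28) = (c - 2)/(c - 1)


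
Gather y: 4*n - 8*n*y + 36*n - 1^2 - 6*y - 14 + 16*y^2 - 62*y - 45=40*n + 16*y^2 + y*(-8*n - 68) - 60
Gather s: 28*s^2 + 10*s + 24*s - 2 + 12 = 28*s^2 + 34*s + 10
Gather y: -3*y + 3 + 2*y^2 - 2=2*y^2 - 3*y + 1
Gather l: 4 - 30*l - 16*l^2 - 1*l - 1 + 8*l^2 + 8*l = -8*l^2 - 23*l + 3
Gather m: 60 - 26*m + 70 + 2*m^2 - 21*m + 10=2*m^2 - 47*m + 140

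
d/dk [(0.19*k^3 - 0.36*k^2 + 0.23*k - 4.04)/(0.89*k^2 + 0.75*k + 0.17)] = (0.1691*k^4 + 0.285*k^3 - 0.3778*k^2 + 7.0688*k + 3.0691)/(0.7921*k^4 + 1.335*k^3 + 0.8651*k^2 + 0.255*k + 0.0289)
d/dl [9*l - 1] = 9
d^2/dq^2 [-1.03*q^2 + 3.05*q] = -2.06000000000000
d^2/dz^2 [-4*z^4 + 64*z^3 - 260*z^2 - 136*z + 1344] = -48*z^2 + 384*z - 520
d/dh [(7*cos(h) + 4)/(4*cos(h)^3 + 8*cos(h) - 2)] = (21*cos(h) + 12*cos(2*h) + 7*cos(3*h) + 35)*sin(h)/(2*(2*cos(h)^3 + 4*cos(h) - 1)^2)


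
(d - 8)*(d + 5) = d^2 - 3*d - 40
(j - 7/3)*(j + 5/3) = j^2 - 2*j/3 - 35/9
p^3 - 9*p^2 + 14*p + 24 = (p - 6)*(p - 4)*(p + 1)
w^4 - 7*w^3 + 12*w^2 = w^2*(w - 4)*(w - 3)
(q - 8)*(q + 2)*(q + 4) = q^3 - 2*q^2 - 40*q - 64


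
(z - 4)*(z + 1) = z^2 - 3*z - 4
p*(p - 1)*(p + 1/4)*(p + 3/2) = p^4 + 3*p^3/4 - 11*p^2/8 - 3*p/8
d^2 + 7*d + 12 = (d + 3)*(d + 4)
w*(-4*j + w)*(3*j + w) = -12*j^2*w - j*w^2 + w^3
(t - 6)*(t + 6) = t^2 - 36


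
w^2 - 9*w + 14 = (w - 7)*(w - 2)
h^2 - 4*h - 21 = (h - 7)*(h + 3)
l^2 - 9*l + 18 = (l - 6)*(l - 3)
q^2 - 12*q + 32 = (q - 8)*(q - 4)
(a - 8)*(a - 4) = a^2 - 12*a + 32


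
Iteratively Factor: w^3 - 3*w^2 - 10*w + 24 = (w - 4)*(w^2 + w - 6) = (w - 4)*(w + 3)*(w - 2)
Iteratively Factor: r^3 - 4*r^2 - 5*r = (r - 5)*(r^2 + r) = (r - 5)*(r + 1)*(r)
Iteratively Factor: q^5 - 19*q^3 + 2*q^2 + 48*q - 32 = (q - 1)*(q^4 + q^3 - 18*q^2 - 16*q + 32) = (q - 1)^2*(q^3 + 2*q^2 - 16*q - 32) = (q - 1)^2*(q + 4)*(q^2 - 2*q - 8) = (q - 4)*(q - 1)^2*(q + 4)*(q + 2)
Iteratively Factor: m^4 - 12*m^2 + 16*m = (m - 2)*(m^3 + 2*m^2 - 8*m) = (m - 2)^2*(m^2 + 4*m) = (m - 2)^2*(m + 4)*(m)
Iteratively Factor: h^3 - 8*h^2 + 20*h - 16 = (h - 2)*(h^2 - 6*h + 8) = (h - 4)*(h - 2)*(h - 2)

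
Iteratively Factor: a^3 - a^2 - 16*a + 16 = (a - 1)*(a^2 - 16) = (a - 4)*(a - 1)*(a + 4)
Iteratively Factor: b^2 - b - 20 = (b - 5)*(b + 4)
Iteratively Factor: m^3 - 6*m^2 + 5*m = (m - 1)*(m^2 - 5*m) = m*(m - 1)*(m - 5)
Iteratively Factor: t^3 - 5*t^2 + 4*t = (t - 4)*(t^2 - t) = t*(t - 4)*(t - 1)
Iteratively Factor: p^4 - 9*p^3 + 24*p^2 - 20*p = (p)*(p^3 - 9*p^2 + 24*p - 20) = p*(p - 5)*(p^2 - 4*p + 4) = p*(p - 5)*(p - 2)*(p - 2)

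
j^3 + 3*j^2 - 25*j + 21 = (j - 3)*(j - 1)*(j + 7)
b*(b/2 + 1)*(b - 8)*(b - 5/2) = b^4/2 - 17*b^3/4 - b^2/2 + 20*b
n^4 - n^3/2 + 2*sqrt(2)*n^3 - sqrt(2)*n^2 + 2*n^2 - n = n*(n - 1/2)*(n + sqrt(2))^2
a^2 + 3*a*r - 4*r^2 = (a - r)*(a + 4*r)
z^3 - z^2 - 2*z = z*(z - 2)*(z + 1)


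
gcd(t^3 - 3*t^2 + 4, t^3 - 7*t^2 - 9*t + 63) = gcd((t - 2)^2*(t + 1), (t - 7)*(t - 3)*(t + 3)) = 1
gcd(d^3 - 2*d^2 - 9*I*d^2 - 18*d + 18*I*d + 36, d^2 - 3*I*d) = d - 3*I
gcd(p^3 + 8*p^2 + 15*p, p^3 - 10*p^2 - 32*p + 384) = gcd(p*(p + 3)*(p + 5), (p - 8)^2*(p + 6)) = 1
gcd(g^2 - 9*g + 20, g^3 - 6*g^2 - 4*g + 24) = 1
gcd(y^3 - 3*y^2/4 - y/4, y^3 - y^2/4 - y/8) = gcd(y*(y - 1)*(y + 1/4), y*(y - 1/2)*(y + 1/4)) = y^2 + y/4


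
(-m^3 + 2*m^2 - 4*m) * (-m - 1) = m^4 - m^3 + 2*m^2 + 4*m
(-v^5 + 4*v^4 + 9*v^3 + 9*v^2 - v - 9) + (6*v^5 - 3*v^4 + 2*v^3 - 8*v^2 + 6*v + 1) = 5*v^5 + v^4 + 11*v^3 + v^2 + 5*v - 8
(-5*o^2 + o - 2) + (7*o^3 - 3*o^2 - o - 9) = 7*o^3 - 8*o^2 - 11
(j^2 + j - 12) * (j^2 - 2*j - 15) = j^4 - j^3 - 29*j^2 + 9*j + 180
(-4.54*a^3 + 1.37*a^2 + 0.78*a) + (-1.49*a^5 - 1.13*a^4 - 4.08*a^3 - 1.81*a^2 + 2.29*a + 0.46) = -1.49*a^5 - 1.13*a^4 - 8.62*a^3 - 0.44*a^2 + 3.07*a + 0.46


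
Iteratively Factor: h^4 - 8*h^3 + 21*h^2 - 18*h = (h - 2)*(h^3 - 6*h^2 + 9*h) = (h - 3)*(h - 2)*(h^2 - 3*h) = (h - 3)^2*(h - 2)*(h)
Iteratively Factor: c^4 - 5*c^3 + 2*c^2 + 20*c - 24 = (c - 3)*(c^3 - 2*c^2 - 4*c + 8) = (c - 3)*(c + 2)*(c^2 - 4*c + 4) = (c - 3)*(c - 2)*(c + 2)*(c - 2)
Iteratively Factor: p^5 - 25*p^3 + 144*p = (p + 3)*(p^4 - 3*p^3 - 16*p^2 + 48*p) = (p + 3)*(p + 4)*(p^3 - 7*p^2 + 12*p) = (p - 4)*(p + 3)*(p + 4)*(p^2 - 3*p) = (p - 4)*(p - 3)*(p + 3)*(p + 4)*(p)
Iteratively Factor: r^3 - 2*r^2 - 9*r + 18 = (r + 3)*(r^2 - 5*r + 6) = (r - 2)*(r + 3)*(r - 3)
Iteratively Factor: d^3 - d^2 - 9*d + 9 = (d - 1)*(d^2 - 9) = (d - 1)*(d + 3)*(d - 3)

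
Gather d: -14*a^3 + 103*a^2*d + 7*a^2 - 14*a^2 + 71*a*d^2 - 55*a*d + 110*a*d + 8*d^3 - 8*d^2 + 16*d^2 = -14*a^3 - 7*a^2 + 8*d^3 + d^2*(71*a + 8) + d*(103*a^2 + 55*a)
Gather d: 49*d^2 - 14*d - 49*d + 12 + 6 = 49*d^2 - 63*d + 18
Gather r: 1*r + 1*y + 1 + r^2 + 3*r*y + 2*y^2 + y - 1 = r^2 + r*(3*y + 1) + 2*y^2 + 2*y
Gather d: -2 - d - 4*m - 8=-d - 4*m - 10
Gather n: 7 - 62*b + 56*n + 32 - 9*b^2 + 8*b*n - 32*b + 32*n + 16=-9*b^2 - 94*b + n*(8*b + 88) + 55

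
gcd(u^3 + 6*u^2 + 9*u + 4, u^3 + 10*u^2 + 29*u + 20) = u^2 + 5*u + 4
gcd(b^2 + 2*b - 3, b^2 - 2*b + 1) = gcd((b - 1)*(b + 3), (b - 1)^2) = b - 1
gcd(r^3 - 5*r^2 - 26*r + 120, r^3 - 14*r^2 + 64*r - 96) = r^2 - 10*r + 24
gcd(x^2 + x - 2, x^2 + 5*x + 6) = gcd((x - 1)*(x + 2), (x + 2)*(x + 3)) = x + 2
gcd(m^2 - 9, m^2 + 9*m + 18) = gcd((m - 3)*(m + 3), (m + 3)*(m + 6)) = m + 3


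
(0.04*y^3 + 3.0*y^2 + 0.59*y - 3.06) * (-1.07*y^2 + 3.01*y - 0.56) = -0.0428*y^5 - 3.0896*y^4 + 8.3763*y^3 + 3.3701*y^2 - 9.541*y + 1.7136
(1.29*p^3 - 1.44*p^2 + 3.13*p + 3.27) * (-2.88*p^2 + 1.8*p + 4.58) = -3.7152*p^5 + 6.4692*p^4 - 5.6982*p^3 - 10.3788*p^2 + 20.2214*p + 14.9766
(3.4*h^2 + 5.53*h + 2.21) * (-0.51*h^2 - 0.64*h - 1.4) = -1.734*h^4 - 4.9963*h^3 - 9.4263*h^2 - 9.1564*h - 3.094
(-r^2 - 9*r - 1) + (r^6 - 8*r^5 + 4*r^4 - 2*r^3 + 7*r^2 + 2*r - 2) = r^6 - 8*r^5 + 4*r^4 - 2*r^3 + 6*r^2 - 7*r - 3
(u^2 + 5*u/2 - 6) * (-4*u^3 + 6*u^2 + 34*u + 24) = -4*u^5 - 4*u^4 + 73*u^3 + 73*u^2 - 144*u - 144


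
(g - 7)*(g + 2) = g^2 - 5*g - 14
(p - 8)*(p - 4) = p^2 - 12*p + 32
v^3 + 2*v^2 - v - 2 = (v - 1)*(v + 1)*(v + 2)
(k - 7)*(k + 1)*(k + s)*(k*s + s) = k^4*s + k^3*s^2 - 5*k^3*s - 5*k^2*s^2 - 13*k^2*s - 13*k*s^2 - 7*k*s - 7*s^2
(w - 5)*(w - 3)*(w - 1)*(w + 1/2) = w^4 - 17*w^3/2 + 37*w^2/2 - 7*w/2 - 15/2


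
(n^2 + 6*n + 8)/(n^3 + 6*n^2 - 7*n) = (n^2 + 6*n + 8)/(n*(n^2 + 6*n - 7))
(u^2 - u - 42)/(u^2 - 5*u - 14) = (u + 6)/(u + 2)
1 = 1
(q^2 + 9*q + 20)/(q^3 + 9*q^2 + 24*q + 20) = (q + 4)/(q^2 + 4*q + 4)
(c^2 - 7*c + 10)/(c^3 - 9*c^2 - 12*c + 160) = (c - 2)/(c^2 - 4*c - 32)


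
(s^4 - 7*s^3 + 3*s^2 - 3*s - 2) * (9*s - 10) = 9*s^5 - 73*s^4 + 97*s^3 - 57*s^2 + 12*s + 20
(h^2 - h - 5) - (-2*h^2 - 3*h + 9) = 3*h^2 + 2*h - 14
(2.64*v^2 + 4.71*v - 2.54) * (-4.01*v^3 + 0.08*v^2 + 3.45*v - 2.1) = -10.5864*v^5 - 18.6759*v^4 + 19.6702*v^3 + 10.5023*v^2 - 18.654*v + 5.334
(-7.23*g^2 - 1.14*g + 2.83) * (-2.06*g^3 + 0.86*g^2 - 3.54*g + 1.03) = 14.8938*g^5 - 3.8694*g^4 + 18.784*g^3 - 0.9775*g^2 - 11.1924*g + 2.9149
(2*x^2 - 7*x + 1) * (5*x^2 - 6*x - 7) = 10*x^4 - 47*x^3 + 33*x^2 + 43*x - 7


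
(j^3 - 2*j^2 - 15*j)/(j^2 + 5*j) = (j^2 - 2*j - 15)/(j + 5)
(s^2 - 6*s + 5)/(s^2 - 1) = (s - 5)/(s + 1)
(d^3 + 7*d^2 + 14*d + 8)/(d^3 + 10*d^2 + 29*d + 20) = (d + 2)/(d + 5)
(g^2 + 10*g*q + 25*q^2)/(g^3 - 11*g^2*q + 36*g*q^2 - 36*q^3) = (g^2 + 10*g*q + 25*q^2)/(g^3 - 11*g^2*q + 36*g*q^2 - 36*q^3)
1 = 1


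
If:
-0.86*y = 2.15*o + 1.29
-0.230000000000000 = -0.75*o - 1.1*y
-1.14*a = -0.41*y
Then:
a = 0.31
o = -0.94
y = 0.85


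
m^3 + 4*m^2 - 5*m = m*(m - 1)*(m + 5)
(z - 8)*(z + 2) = z^2 - 6*z - 16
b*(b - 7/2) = b^2 - 7*b/2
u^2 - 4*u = u*(u - 4)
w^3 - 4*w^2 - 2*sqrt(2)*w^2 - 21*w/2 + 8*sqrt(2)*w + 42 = (w - 4)*(w - 7*sqrt(2)/2)*(w + 3*sqrt(2)/2)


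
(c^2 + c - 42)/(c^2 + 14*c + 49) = (c - 6)/(c + 7)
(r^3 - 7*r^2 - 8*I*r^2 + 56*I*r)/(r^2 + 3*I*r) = (r^2 - 7*r - 8*I*r + 56*I)/(r + 3*I)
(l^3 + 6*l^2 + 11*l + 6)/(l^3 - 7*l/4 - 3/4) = 4*(l^2 + 5*l + 6)/(4*l^2 - 4*l - 3)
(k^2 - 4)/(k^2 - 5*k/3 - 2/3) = 3*(k + 2)/(3*k + 1)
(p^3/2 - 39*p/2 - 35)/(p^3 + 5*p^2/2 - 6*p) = (p^3 - 39*p - 70)/(p*(2*p^2 + 5*p - 12))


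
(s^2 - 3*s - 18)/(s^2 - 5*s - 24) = (s - 6)/(s - 8)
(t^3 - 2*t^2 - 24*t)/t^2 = t - 2 - 24/t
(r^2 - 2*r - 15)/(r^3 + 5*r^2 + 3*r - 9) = (r - 5)/(r^2 + 2*r - 3)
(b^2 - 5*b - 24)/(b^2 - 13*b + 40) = (b + 3)/(b - 5)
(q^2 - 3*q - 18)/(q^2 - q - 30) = (q + 3)/(q + 5)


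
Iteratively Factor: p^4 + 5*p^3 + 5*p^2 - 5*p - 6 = (p + 2)*(p^3 + 3*p^2 - p - 3) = (p - 1)*(p + 2)*(p^2 + 4*p + 3) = (p - 1)*(p + 2)*(p + 3)*(p + 1)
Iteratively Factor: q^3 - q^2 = (q)*(q^2 - q) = q*(q - 1)*(q)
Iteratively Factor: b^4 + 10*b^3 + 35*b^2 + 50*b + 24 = (b + 2)*(b^3 + 8*b^2 + 19*b + 12) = (b + 1)*(b + 2)*(b^2 + 7*b + 12) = (b + 1)*(b + 2)*(b + 3)*(b + 4)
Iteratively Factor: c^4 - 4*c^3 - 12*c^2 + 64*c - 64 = (c - 2)*(c^3 - 2*c^2 - 16*c + 32) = (c - 2)^2*(c^2 - 16) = (c - 4)*(c - 2)^2*(c + 4)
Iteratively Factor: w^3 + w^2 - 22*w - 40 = (w - 5)*(w^2 + 6*w + 8) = (w - 5)*(w + 2)*(w + 4)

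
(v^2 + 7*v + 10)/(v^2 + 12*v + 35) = (v + 2)/(v + 7)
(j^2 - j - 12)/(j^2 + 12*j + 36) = (j^2 - j - 12)/(j^2 + 12*j + 36)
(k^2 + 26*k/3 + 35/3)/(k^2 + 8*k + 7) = (k + 5/3)/(k + 1)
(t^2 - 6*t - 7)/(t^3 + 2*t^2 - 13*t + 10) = (t^2 - 6*t - 7)/(t^3 + 2*t^2 - 13*t + 10)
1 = 1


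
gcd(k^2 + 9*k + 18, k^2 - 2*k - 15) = k + 3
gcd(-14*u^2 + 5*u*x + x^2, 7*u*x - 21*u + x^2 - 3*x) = 7*u + x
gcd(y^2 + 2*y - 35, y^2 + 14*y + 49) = y + 7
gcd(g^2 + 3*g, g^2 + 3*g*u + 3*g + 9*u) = g + 3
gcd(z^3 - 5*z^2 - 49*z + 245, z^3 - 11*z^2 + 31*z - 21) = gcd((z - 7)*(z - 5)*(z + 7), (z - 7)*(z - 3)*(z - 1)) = z - 7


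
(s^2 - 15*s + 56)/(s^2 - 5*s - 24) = (s - 7)/(s + 3)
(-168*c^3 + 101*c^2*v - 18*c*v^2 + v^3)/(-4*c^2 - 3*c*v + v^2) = (168*c^3 - 101*c^2*v + 18*c*v^2 - v^3)/(4*c^2 + 3*c*v - v^2)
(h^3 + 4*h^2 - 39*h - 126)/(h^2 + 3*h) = h + 1 - 42/h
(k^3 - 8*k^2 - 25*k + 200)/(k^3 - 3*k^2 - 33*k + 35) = (k^2 - 13*k + 40)/(k^2 - 8*k + 7)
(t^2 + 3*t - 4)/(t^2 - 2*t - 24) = (t - 1)/(t - 6)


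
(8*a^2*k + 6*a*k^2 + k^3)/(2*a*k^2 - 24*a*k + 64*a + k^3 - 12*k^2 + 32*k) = k*(4*a + k)/(k^2 - 12*k + 32)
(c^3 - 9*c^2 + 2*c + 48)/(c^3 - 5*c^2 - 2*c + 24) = (c - 8)/(c - 4)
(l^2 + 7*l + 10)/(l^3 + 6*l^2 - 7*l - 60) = (l + 2)/(l^2 + l - 12)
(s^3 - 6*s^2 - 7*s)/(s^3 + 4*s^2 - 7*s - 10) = s*(s - 7)/(s^2 + 3*s - 10)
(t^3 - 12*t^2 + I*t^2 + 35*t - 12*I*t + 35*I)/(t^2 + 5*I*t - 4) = (t^2 - 12*t + 35)/(t + 4*I)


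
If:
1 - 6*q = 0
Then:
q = 1/6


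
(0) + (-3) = -3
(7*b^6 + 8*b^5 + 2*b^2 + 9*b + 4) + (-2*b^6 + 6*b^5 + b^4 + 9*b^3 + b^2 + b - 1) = 5*b^6 + 14*b^5 + b^4 + 9*b^3 + 3*b^2 + 10*b + 3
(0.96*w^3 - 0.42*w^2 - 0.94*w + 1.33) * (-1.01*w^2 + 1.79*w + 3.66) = -0.9696*w^5 + 2.1426*w^4 + 3.7112*w^3 - 4.5631*w^2 - 1.0597*w + 4.8678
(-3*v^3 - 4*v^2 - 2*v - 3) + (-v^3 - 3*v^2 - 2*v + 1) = -4*v^3 - 7*v^2 - 4*v - 2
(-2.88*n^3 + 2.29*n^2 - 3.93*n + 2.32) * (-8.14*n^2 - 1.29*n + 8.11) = 23.4432*n^5 - 14.9254*n^4 + 5.67930000000001*n^3 + 4.7568*n^2 - 34.8651*n + 18.8152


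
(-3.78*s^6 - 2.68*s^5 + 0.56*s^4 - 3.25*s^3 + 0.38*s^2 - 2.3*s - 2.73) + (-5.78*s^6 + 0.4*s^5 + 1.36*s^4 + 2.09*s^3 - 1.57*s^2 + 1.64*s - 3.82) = -9.56*s^6 - 2.28*s^5 + 1.92*s^4 - 1.16*s^3 - 1.19*s^2 - 0.66*s - 6.55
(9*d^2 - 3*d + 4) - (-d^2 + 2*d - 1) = 10*d^2 - 5*d + 5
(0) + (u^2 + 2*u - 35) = u^2 + 2*u - 35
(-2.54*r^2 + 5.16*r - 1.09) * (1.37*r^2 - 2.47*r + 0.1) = -3.4798*r^4 + 13.343*r^3 - 14.4925*r^2 + 3.2083*r - 0.109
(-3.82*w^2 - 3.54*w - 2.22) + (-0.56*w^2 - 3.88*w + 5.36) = -4.38*w^2 - 7.42*w + 3.14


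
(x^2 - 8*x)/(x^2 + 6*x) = (x - 8)/(x + 6)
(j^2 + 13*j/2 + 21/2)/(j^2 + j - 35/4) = 2*(j + 3)/(2*j - 5)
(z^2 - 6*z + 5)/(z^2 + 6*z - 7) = (z - 5)/(z + 7)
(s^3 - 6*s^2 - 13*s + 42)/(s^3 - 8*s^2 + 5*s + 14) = (s + 3)/(s + 1)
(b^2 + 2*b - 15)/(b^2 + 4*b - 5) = (b - 3)/(b - 1)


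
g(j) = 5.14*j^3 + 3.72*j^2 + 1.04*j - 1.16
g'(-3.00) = 117.50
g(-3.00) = -109.58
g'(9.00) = 1317.02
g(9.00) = 4056.58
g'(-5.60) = 442.95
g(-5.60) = -792.99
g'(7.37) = 893.44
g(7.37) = 2266.19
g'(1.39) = 41.17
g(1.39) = 21.28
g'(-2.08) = 52.28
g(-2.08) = -33.48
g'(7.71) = 975.03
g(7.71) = 2583.72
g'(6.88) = 782.12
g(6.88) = 1855.98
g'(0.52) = 9.08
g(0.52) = 1.11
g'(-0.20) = 0.17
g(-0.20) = -1.26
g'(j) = 15.42*j^2 + 7.44*j + 1.04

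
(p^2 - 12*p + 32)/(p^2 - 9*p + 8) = (p - 4)/(p - 1)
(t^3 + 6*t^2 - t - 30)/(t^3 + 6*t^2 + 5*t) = (t^2 + t - 6)/(t*(t + 1))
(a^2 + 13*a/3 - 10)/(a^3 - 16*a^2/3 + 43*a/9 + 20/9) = 3*(a + 6)/(3*a^2 - 11*a - 4)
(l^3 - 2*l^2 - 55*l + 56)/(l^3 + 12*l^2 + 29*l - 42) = (l - 8)/(l + 6)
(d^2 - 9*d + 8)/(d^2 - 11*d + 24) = (d - 1)/(d - 3)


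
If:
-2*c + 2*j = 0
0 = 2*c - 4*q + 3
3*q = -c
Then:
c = -9/10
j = -9/10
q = 3/10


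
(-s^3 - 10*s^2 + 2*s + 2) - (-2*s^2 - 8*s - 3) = -s^3 - 8*s^2 + 10*s + 5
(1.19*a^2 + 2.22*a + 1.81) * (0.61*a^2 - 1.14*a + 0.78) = 0.7259*a^4 - 0.00239999999999974*a^3 - 0.4985*a^2 - 0.331799999999999*a + 1.4118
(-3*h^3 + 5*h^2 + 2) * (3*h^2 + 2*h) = -9*h^5 + 9*h^4 + 10*h^3 + 6*h^2 + 4*h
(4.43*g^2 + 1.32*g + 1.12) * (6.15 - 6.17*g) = -27.3331*g^3 + 19.1001*g^2 + 1.2076*g + 6.888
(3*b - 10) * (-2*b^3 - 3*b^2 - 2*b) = -6*b^4 + 11*b^3 + 24*b^2 + 20*b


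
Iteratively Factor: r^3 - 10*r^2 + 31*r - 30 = (r - 5)*(r^2 - 5*r + 6) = (r - 5)*(r - 3)*(r - 2)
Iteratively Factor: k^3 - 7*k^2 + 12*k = (k - 3)*(k^2 - 4*k) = k*(k - 3)*(k - 4)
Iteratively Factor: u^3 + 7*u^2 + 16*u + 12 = (u + 2)*(u^2 + 5*u + 6) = (u + 2)^2*(u + 3)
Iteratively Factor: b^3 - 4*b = (b)*(b^2 - 4) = b*(b - 2)*(b + 2)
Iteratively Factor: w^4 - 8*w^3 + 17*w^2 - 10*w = (w)*(w^3 - 8*w^2 + 17*w - 10) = w*(w - 1)*(w^2 - 7*w + 10) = w*(w - 2)*(w - 1)*(w - 5)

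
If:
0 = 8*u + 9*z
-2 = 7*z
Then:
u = 9/28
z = -2/7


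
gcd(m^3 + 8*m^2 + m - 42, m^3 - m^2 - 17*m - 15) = m + 3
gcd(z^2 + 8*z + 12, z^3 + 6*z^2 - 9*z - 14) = 1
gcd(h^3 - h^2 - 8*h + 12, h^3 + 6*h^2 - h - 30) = h^2 + h - 6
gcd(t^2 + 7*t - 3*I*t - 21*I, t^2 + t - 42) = t + 7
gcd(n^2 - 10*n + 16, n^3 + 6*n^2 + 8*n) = 1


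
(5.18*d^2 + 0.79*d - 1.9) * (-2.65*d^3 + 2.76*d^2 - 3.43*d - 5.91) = -13.727*d^5 + 12.2033*d^4 - 10.552*d^3 - 38.5675*d^2 + 1.8481*d + 11.229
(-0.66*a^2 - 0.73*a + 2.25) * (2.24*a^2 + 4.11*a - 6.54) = -1.4784*a^4 - 4.3478*a^3 + 6.3561*a^2 + 14.0217*a - 14.715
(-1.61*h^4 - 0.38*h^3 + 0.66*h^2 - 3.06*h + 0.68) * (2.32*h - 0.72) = -3.7352*h^5 + 0.2776*h^4 + 1.8048*h^3 - 7.5744*h^2 + 3.7808*h - 0.4896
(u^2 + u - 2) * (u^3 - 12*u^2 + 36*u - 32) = u^5 - 11*u^4 + 22*u^3 + 28*u^2 - 104*u + 64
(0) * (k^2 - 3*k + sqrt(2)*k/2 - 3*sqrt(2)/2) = 0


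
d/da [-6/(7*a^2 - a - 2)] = 6*(14*a - 1)/(-7*a^2 + a + 2)^2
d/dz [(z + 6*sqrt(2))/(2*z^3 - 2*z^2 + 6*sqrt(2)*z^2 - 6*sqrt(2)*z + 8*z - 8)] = (z^3 - z^2 + 3*sqrt(2)*z^2 - 3*sqrt(2)*z + 4*z - (z + 6*sqrt(2))*(3*z^2 - 2*z + 6*sqrt(2)*z - 3*sqrt(2) + 4) - 4)/(2*(z^3 - z^2 + 3*sqrt(2)*z^2 - 3*sqrt(2)*z + 4*z - 4)^2)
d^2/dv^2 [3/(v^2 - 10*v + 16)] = 6*(-v^2 + 10*v + 4*(v - 5)^2 - 16)/(v^2 - 10*v + 16)^3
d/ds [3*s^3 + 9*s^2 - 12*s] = 9*s^2 + 18*s - 12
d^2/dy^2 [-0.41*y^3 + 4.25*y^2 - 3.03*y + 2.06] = 8.5 - 2.46*y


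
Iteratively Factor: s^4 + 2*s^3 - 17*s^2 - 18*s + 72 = (s - 2)*(s^3 + 4*s^2 - 9*s - 36) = (s - 3)*(s - 2)*(s^2 + 7*s + 12) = (s - 3)*(s - 2)*(s + 3)*(s + 4)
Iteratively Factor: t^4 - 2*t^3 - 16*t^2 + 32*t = (t)*(t^3 - 2*t^2 - 16*t + 32) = t*(t - 2)*(t^2 - 16) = t*(t - 2)*(t + 4)*(t - 4)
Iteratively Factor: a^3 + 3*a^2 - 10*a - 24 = (a + 4)*(a^2 - a - 6) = (a + 2)*(a + 4)*(a - 3)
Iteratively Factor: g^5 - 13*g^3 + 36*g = (g + 2)*(g^4 - 2*g^3 - 9*g^2 + 18*g) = (g + 2)*(g + 3)*(g^3 - 5*g^2 + 6*g) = (g - 2)*(g + 2)*(g + 3)*(g^2 - 3*g) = g*(g - 2)*(g + 2)*(g + 3)*(g - 3)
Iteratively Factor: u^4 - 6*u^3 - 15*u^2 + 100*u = (u)*(u^3 - 6*u^2 - 15*u + 100) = u*(u - 5)*(u^2 - u - 20) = u*(u - 5)*(u + 4)*(u - 5)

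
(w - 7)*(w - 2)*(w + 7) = w^3 - 2*w^2 - 49*w + 98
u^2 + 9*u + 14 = (u + 2)*(u + 7)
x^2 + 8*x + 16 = (x + 4)^2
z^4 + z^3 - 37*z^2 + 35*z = z*(z - 5)*(z - 1)*(z + 7)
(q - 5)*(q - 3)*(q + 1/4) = q^3 - 31*q^2/4 + 13*q + 15/4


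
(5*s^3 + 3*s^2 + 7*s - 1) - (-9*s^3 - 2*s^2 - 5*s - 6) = 14*s^3 + 5*s^2 + 12*s + 5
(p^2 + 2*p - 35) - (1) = p^2 + 2*p - 36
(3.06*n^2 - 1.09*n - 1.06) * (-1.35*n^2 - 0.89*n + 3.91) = -4.131*n^4 - 1.2519*n^3 + 14.3657*n^2 - 3.3185*n - 4.1446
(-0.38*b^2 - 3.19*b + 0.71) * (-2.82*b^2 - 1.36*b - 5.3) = 1.0716*b^4 + 9.5126*b^3 + 4.3502*b^2 + 15.9414*b - 3.763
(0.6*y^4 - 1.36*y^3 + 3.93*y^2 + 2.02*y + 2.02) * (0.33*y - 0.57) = 0.198*y^5 - 0.7908*y^4 + 2.0721*y^3 - 1.5735*y^2 - 0.4848*y - 1.1514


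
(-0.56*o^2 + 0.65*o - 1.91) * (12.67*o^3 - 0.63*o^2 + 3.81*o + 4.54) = -7.0952*o^5 + 8.5883*o^4 - 26.7428*o^3 + 1.1374*o^2 - 4.3261*o - 8.6714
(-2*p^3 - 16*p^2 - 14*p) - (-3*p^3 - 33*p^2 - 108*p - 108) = p^3 + 17*p^2 + 94*p + 108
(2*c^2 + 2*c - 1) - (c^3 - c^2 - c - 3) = -c^3 + 3*c^2 + 3*c + 2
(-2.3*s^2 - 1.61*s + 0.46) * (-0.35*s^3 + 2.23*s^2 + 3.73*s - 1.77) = 0.805*s^5 - 4.5655*s^4 - 12.3303*s^3 - 0.9085*s^2 + 4.5655*s - 0.8142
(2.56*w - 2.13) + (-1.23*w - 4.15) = 1.33*w - 6.28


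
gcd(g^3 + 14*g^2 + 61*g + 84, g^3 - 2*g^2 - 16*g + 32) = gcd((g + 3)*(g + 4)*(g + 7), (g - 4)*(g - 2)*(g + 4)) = g + 4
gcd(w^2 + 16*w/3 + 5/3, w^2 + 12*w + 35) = w + 5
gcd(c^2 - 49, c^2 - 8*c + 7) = c - 7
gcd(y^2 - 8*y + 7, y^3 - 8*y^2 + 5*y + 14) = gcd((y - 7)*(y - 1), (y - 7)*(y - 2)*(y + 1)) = y - 7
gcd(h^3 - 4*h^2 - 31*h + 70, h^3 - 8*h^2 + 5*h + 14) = h^2 - 9*h + 14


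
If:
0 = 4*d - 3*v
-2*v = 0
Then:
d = 0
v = 0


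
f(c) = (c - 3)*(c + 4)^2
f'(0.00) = -8.00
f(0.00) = -48.00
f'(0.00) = -8.00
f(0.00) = -48.00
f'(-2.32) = -15.05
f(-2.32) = -15.02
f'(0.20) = -5.88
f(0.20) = -49.39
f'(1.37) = 11.33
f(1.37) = -47.00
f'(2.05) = 25.11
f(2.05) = -34.77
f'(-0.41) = -11.60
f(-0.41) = -43.95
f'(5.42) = 134.33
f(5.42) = 214.74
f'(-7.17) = 74.53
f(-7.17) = -102.20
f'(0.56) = -1.46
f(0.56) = -50.74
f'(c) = (c - 3)*(2*c + 8) + (c + 4)^2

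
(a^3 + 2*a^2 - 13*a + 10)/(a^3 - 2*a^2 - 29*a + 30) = (a - 2)/(a - 6)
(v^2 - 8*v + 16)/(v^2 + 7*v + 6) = (v^2 - 8*v + 16)/(v^2 + 7*v + 6)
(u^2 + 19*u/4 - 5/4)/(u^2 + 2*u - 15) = (u - 1/4)/(u - 3)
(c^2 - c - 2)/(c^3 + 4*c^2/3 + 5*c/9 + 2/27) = 27*(c^2 - c - 2)/(27*c^3 + 36*c^2 + 15*c + 2)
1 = 1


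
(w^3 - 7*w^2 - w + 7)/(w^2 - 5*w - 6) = (w^2 - 8*w + 7)/(w - 6)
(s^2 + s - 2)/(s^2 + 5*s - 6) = (s + 2)/(s + 6)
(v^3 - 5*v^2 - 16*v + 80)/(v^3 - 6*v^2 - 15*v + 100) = (v - 4)/(v - 5)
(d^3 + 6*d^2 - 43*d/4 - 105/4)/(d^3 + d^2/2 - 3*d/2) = (2*d^2 + 9*d - 35)/(2*d*(d - 1))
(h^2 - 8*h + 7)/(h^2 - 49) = (h - 1)/(h + 7)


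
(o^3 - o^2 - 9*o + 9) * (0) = 0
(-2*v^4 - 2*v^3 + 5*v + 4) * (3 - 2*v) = 4*v^5 - 2*v^4 - 6*v^3 - 10*v^2 + 7*v + 12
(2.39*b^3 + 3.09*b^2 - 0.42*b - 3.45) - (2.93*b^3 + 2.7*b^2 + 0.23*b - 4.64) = -0.54*b^3 + 0.39*b^2 - 0.65*b + 1.19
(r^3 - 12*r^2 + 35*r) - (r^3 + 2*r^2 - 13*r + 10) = -14*r^2 + 48*r - 10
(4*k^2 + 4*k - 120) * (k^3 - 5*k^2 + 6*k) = 4*k^5 - 16*k^4 - 116*k^3 + 624*k^2 - 720*k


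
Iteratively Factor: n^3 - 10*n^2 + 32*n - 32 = (n - 2)*(n^2 - 8*n + 16) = (n - 4)*(n - 2)*(n - 4)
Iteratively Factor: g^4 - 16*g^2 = (g)*(g^3 - 16*g) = g*(g + 4)*(g^2 - 4*g) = g*(g - 4)*(g + 4)*(g)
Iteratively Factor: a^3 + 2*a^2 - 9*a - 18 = (a + 3)*(a^2 - a - 6) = (a + 2)*(a + 3)*(a - 3)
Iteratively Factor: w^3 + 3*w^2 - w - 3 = (w - 1)*(w^2 + 4*w + 3) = (w - 1)*(w + 3)*(w + 1)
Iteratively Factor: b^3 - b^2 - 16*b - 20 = (b - 5)*(b^2 + 4*b + 4) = (b - 5)*(b + 2)*(b + 2)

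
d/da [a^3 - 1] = 3*a^2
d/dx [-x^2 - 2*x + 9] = -2*x - 2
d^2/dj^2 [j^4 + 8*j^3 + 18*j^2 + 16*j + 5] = 12*j^2 + 48*j + 36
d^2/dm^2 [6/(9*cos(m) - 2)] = 54*(9*sin(m)^2 - 2*cos(m) + 9)/(9*cos(m) - 2)^3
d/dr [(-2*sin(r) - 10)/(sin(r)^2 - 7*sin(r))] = 2*(cos(r) + 10/tan(r) - 35*cos(r)/sin(r)^2)/(sin(r) - 7)^2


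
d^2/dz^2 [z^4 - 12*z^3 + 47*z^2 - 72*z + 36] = 12*z^2 - 72*z + 94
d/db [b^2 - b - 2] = 2*b - 1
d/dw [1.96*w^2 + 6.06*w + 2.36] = 3.92*w + 6.06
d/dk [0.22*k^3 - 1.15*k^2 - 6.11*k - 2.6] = 0.66*k^2 - 2.3*k - 6.11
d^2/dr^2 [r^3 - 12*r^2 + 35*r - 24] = 6*r - 24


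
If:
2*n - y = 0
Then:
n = y/2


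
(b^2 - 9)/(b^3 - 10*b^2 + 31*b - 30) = (b + 3)/(b^2 - 7*b + 10)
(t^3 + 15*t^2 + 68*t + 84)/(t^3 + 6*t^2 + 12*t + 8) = (t^2 + 13*t + 42)/(t^2 + 4*t + 4)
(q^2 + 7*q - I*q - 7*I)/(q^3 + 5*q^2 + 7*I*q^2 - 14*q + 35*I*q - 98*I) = (q - I)/(q^2 + q*(-2 + 7*I) - 14*I)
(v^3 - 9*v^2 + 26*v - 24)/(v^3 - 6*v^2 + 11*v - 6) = (v - 4)/(v - 1)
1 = 1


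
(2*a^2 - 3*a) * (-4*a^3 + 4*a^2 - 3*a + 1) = -8*a^5 + 20*a^4 - 18*a^3 + 11*a^2 - 3*a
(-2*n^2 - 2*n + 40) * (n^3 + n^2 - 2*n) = -2*n^5 - 4*n^4 + 42*n^3 + 44*n^2 - 80*n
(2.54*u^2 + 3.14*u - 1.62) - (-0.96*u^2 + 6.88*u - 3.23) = 3.5*u^2 - 3.74*u + 1.61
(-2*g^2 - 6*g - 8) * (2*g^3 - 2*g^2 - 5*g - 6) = -4*g^5 - 8*g^4 + 6*g^3 + 58*g^2 + 76*g + 48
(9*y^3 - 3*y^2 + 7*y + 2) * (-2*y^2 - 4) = -18*y^5 + 6*y^4 - 50*y^3 + 8*y^2 - 28*y - 8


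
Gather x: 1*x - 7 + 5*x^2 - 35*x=5*x^2 - 34*x - 7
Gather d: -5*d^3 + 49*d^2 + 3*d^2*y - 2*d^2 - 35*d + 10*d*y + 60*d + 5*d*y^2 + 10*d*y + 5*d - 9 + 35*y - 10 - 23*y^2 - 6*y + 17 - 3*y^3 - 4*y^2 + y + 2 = -5*d^3 + d^2*(3*y + 47) + d*(5*y^2 + 20*y + 30) - 3*y^3 - 27*y^2 + 30*y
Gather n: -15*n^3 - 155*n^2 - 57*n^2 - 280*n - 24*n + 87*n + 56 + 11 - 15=-15*n^3 - 212*n^2 - 217*n + 52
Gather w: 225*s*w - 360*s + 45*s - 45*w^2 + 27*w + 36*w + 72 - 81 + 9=-315*s - 45*w^2 + w*(225*s + 63)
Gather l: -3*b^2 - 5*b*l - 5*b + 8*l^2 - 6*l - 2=-3*b^2 - 5*b + 8*l^2 + l*(-5*b - 6) - 2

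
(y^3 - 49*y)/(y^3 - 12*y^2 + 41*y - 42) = y*(y + 7)/(y^2 - 5*y + 6)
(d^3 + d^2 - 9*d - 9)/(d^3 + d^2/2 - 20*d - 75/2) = 2*(d^2 - 2*d - 3)/(2*d^2 - 5*d - 25)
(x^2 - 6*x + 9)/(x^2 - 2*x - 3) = (x - 3)/(x + 1)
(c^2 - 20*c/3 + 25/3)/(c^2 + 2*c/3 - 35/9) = 3*(c - 5)/(3*c + 7)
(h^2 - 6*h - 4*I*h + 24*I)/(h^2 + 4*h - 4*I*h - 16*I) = (h - 6)/(h + 4)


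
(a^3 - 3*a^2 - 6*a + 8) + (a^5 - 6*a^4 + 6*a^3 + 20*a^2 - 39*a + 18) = a^5 - 6*a^4 + 7*a^3 + 17*a^2 - 45*a + 26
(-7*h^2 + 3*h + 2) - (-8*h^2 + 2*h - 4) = h^2 + h + 6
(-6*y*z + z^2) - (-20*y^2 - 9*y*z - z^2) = 20*y^2 + 3*y*z + 2*z^2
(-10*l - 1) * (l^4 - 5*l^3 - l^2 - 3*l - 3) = -10*l^5 + 49*l^4 + 15*l^3 + 31*l^2 + 33*l + 3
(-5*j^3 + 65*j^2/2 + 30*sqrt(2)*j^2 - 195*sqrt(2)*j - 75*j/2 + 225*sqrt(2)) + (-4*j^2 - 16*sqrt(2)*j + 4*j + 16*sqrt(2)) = -5*j^3 + 57*j^2/2 + 30*sqrt(2)*j^2 - 211*sqrt(2)*j - 67*j/2 + 241*sqrt(2)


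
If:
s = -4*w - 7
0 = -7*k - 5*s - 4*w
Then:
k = 16*w/7 + 5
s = -4*w - 7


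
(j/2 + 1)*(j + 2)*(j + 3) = j^3/2 + 7*j^2/2 + 8*j + 6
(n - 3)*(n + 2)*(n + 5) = n^3 + 4*n^2 - 11*n - 30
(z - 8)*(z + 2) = z^2 - 6*z - 16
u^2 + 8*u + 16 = (u + 4)^2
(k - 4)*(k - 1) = k^2 - 5*k + 4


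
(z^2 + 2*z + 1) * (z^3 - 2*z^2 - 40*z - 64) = z^5 - 43*z^3 - 146*z^2 - 168*z - 64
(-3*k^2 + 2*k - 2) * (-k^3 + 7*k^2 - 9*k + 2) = 3*k^5 - 23*k^4 + 43*k^3 - 38*k^2 + 22*k - 4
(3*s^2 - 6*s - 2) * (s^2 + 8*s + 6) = 3*s^4 + 18*s^3 - 32*s^2 - 52*s - 12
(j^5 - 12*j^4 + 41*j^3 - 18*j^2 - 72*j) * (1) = j^5 - 12*j^4 + 41*j^3 - 18*j^2 - 72*j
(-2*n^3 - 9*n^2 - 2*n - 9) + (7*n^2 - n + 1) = -2*n^3 - 2*n^2 - 3*n - 8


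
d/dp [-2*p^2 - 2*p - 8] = -4*p - 2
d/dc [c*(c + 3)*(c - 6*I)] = 3*c^2 + c*(6 - 12*I) - 18*I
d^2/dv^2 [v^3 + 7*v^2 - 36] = 6*v + 14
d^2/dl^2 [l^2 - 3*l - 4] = 2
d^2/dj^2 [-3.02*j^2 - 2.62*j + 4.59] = -6.04000000000000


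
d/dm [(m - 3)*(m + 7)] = 2*m + 4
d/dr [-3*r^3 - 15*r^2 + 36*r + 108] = -9*r^2 - 30*r + 36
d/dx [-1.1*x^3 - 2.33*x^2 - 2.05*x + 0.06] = -3.3*x^2 - 4.66*x - 2.05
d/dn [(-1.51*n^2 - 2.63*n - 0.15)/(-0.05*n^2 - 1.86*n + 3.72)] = (2.6771*n^2 - 11.2494*n - 10.0626)/(0.0025*n^4 + 0.186*n^3 + 3.0876*n^2 - 13.8384*n + 13.8384)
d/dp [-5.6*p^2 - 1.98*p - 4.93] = -11.2*p - 1.98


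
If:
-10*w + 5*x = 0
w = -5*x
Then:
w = 0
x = 0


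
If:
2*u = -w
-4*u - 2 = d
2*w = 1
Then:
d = -1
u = -1/4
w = 1/2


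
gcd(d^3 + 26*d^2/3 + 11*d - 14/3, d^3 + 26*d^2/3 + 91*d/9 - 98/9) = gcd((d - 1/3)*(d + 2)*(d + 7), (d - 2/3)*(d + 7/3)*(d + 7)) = d + 7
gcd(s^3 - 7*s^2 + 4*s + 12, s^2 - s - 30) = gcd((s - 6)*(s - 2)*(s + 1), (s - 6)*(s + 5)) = s - 6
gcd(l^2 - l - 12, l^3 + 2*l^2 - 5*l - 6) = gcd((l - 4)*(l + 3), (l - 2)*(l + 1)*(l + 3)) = l + 3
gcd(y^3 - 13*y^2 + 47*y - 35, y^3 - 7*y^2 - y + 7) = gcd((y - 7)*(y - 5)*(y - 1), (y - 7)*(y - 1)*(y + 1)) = y^2 - 8*y + 7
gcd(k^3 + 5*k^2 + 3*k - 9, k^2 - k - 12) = k + 3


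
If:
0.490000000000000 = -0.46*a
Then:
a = -1.07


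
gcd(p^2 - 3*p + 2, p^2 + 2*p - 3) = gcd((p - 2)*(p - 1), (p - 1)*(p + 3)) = p - 1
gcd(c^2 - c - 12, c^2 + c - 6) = c + 3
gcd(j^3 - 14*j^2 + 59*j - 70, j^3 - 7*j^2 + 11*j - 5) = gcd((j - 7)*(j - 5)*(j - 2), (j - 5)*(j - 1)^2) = j - 5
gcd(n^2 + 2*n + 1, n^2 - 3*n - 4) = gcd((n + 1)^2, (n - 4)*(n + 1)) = n + 1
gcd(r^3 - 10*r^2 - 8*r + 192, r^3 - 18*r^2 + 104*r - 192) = r^2 - 14*r + 48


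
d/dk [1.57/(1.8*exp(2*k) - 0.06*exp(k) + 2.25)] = (0.0942 - 5.652*exp(k))*exp(k)/(1.8*exp(2*k) - 0.06*exp(k) + 2.25)^2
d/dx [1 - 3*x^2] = -6*x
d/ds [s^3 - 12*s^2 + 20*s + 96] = 3*s^2 - 24*s + 20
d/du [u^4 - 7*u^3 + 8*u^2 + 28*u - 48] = 4*u^3 - 21*u^2 + 16*u + 28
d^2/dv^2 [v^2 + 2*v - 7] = 2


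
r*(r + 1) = r^2 + r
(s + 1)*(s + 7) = s^2 + 8*s + 7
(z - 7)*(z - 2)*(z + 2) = z^3 - 7*z^2 - 4*z + 28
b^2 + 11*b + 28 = (b + 4)*(b + 7)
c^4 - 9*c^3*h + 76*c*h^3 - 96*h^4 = (c - 8*h)*(c - 2*h)^2*(c + 3*h)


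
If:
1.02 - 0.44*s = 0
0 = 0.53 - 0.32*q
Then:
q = 1.66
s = 2.32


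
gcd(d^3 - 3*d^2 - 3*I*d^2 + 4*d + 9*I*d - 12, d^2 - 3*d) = d - 3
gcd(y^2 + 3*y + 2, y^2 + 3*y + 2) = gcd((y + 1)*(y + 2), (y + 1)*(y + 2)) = y^2 + 3*y + 2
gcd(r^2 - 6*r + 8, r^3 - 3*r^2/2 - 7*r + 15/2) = 1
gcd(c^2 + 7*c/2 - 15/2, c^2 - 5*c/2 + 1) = 1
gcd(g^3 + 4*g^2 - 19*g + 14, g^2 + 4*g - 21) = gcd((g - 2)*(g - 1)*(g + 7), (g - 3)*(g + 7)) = g + 7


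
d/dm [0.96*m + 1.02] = 0.960000000000000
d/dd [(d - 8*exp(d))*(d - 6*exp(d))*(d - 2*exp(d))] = -16*d^2*exp(d) + 3*d^2 + 152*d*exp(2*d) - 32*d*exp(d) - 288*exp(3*d) + 76*exp(2*d)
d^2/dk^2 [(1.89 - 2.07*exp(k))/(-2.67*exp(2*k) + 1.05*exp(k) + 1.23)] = (14.756823*exp(4*k) - 48.091239*exp(3*k) + 56.684367*exp(2*k) - 29.584926*exp(k) + 5.572638)*exp(k)/(19.034163*exp(6*k) - 22.456035*exp(5*k) - 17.474616*exp(4*k) + 19.532205*exp(3*k) + 8.050104*exp(2*k) - 4.765635*exp(k) - 1.860867)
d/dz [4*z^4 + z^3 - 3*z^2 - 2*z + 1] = 16*z^3 + 3*z^2 - 6*z - 2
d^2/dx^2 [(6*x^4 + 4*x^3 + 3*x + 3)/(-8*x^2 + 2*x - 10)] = 2*(-48*x^6 + 36*x^5 - 189*x^4 + 134*x^3 - 492*x^2 - 42*x + 21)/(64*x^6 - 48*x^5 + 252*x^4 - 121*x^3 + 315*x^2 - 75*x + 125)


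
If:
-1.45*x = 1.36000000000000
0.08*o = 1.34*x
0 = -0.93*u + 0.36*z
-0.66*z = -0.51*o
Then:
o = -15.71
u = -4.70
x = -0.94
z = -12.14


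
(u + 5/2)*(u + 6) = u^2 + 17*u/2 + 15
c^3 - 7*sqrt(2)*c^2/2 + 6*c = c*(c - 2*sqrt(2))*(c - 3*sqrt(2)/2)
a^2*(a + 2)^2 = a^4 + 4*a^3 + 4*a^2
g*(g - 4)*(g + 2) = g^3 - 2*g^2 - 8*g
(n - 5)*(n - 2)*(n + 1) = n^3 - 6*n^2 + 3*n + 10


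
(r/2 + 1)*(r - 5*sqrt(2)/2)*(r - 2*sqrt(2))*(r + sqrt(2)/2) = r^4/2 - 2*sqrt(2)*r^3 + r^3 - 4*sqrt(2)*r^2 + 11*r^2/4 + 5*sqrt(2)*r/2 + 11*r/2 + 5*sqrt(2)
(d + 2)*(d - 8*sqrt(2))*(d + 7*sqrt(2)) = d^3 - sqrt(2)*d^2 + 2*d^2 - 112*d - 2*sqrt(2)*d - 224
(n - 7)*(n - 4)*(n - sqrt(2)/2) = n^3 - 11*n^2 - sqrt(2)*n^2/2 + 11*sqrt(2)*n/2 + 28*n - 14*sqrt(2)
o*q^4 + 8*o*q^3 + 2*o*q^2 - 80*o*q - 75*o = (q - 3)*(q + 5)^2*(o*q + o)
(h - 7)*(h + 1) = h^2 - 6*h - 7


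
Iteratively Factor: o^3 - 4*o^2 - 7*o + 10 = (o + 2)*(o^2 - 6*o + 5) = (o - 5)*(o + 2)*(o - 1)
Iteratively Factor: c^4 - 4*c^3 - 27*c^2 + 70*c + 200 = (c + 4)*(c^3 - 8*c^2 + 5*c + 50) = (c - 5)*(c + 4)*(c^2 - 3*c - 10) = (c - 5)^2*(c + 4)*(c + 2)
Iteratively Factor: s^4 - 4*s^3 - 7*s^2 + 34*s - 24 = (s - 1)*(s^3 - 3*s^2 - 10*s + 24) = (s - 2)*(s - 1)*(s^2 - s - 12) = (s - 2)*(s - 1)*(s + 3)*(s - 4)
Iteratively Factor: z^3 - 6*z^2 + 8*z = (z - 2)*(z^2 - 4*z) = (z - 4)*(z - 2)*(z)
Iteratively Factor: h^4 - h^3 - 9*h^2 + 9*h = (h + 3)*(h^3 - 4*h^2 + 3*h) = (h - 1)*(h + 3)*(h^2 - 3*h) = h*(h - 1)*(h + 3)*(h - 3)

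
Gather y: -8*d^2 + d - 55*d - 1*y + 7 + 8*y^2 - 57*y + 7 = -8*d^2 - 54*d + 8*y^2 - 58*y + 14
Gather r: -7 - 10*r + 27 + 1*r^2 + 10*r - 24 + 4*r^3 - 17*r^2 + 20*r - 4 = 4*r^3 - 16*r^2 + 20*r - 8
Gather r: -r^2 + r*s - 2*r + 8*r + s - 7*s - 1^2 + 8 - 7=-r^2 + r*(s + 6) - 6*s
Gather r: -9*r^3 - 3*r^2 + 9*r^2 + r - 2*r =-9*r^3 + 6*r^2 - r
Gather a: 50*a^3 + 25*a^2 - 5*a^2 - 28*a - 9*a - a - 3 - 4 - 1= 50*a^3 + 20*a^2 - 38*a - 8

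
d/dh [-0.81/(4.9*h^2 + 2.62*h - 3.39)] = (7.938*h + 2.1222)/(4.9*h^2 + 2.62*h - 3.39)^2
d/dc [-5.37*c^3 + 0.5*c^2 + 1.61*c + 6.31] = -16.11*c^2 + 1.0*c + 1.61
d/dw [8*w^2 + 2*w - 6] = 16*w + 2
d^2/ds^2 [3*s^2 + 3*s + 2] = 6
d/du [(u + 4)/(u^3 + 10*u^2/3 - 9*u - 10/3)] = 6*(-3*u^3 - 23*u^2 - 40*u + 49)/(9*u^6 + 60*u^5 - 62*u^4 - 600*u^3 + 529*u^2 + 540*u + 100)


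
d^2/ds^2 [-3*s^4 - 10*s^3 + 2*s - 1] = 12*s*(-3*s - 5)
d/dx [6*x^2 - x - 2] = 12*x - 1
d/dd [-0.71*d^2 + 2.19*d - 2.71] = 2.19 - 1.42*d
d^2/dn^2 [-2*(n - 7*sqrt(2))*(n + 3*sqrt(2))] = -4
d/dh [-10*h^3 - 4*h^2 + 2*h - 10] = -30*h^2 - 8*h + 2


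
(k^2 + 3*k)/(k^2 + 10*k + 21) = k/(k + 7)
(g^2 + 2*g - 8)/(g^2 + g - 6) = (g + 4)/(g + 3)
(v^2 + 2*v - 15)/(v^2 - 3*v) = (v + 5)/v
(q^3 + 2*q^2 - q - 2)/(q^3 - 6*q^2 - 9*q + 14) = (q + 1)/(q - 7)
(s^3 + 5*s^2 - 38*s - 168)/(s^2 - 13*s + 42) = (s^2 + 11*s + 28)/(s - 7)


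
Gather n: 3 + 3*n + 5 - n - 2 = 2*n + 6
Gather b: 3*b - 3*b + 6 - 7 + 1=0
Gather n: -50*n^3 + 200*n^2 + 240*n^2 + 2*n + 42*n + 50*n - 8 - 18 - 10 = -50*n^3 + 440*n^2 + 94*n - 36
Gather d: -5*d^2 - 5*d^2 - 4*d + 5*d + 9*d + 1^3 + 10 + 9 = -10*d^2 + 10*d + 20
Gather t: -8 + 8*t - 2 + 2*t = 10*t - 10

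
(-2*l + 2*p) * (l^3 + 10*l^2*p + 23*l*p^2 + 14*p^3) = -2*l^4 - 18*l^3*p - 26*l^2*p^2 + 18*l*p^3 + 28*p^4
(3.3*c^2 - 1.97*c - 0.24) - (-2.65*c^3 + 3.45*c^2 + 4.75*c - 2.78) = 2.65*c^3 - 0.15*c^2 - 6.72*c + 2.54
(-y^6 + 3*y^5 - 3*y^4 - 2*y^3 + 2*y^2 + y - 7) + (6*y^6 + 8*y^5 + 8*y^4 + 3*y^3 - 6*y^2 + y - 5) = 5*y^6 + 11*y^5 + 5*y^4 + y^3 - 4*y^2 + 2*y - 12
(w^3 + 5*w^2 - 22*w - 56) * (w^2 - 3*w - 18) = w^5 + 2*w^4 - 55*w^3 - 80*w^2 + 564*w + 1008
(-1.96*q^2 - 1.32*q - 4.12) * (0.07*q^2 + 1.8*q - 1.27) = -0.1372*q^4 - 3.6204*q^3 - 0.175200000000001*q^2 - 5.7396*q + 5.2324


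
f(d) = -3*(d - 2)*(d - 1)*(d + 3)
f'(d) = -3*(d - 2)*(d - 1) - 3*(d - 2)*(d + 3) - 3*(d - 1)*(d + 3) = 21 - 9*d^2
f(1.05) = 0.58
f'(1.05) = 11.08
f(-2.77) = -12.41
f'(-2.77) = -48.06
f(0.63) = -5.52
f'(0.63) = 17.43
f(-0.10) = -20.10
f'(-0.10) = 20.91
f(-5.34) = 326.68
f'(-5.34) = -235.64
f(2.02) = -0.31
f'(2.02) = -15.72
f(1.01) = 0.12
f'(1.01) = 11.82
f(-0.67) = -31.17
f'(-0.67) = 16.96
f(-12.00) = 4914.00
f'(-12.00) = -1275.00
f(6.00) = -540.00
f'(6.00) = -303.00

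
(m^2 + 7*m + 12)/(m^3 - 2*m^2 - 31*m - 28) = (m + 3)/(m^2 - 6*m - 7)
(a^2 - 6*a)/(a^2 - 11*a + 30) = a/(a - 5)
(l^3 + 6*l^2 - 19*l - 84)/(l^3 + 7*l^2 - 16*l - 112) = (l + 3)/(l + 4)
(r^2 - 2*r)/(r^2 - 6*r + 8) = r/(r - 4)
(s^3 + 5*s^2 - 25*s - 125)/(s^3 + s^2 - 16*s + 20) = (s^2 - 25)/(s^2 - 4*s + 4)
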